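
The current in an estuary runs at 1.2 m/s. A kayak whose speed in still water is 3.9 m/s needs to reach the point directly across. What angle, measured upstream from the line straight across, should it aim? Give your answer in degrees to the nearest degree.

To cancel the current, the upstream component of the kayak's velocity must equal the flow: 3.9 sin θ = 1.2.
sin θ = 1.2 / 3.9 = 0.3077.
θ = arcsin(0.3077) = 17.920°.

18°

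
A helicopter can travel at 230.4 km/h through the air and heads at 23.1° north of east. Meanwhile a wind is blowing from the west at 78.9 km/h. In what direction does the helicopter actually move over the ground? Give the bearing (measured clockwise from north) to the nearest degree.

073°

Taking east as x and north as y: velocity relative to the air = (211.927, 90.394) km/h; the air relative to ground = (78.900, 0.000) km/h.
Velocity relative to ground = (211.927, 90.394) + (78.900, 0.000) = (290.827, 90.394) km/h.
Bearing = atan2(290.83, 90.39) = 72.73° clockwise from north.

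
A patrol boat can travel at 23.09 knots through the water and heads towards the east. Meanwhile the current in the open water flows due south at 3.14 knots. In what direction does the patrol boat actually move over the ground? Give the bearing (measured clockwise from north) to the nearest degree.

098°

Taking east as x and north as y: velocity relative to the water = (23.090, 0.000) knots; the water relative to ground = (0.000, -3.140) knots.
Velocity relative to ground = (23.090, 0.000) + (0.000, -3.140) = (23.090, -3.140) knots.
Bearing = atan2(23.09, -3.14) = 97.74° clockwise from north.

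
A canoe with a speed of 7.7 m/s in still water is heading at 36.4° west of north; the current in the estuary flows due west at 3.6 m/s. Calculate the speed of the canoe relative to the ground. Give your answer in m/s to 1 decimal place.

Taking east as x and north as y: velocity relative to the water = (-4.569, 6.198) m/s; the water relative to ground = (-3.600, 0.000) m/s.
Velocity relative to ground = (-4.569, 6.198) + (-3.600, 0.000) = (-8.169, 6.198) m/s.
Speed = |(-8.169, 6.198)| = 10.254 m/s.

10.3 m/s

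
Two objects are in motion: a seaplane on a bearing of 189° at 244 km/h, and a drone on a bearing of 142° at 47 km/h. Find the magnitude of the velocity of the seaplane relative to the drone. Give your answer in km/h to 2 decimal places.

214.72 km/h

Taking east as x and north as y: seaplane velocity = (-38.170, -240.996) km/h; drone velocity = (28.936, -37.037) km/h.
Velocity of seaplane relative to drone = (-38.170, -240.996) − (28.936, -37.037) = (-67.106, -203.959) km/h.
Magnitude = |(-67.106, -203.959)| = 214.715 km/h.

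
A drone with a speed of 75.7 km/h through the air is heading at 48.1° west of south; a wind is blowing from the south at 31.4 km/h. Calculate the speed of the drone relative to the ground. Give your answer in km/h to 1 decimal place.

59.5 km/h

Taking east as x and north as y: velocity relative to the air = (-56.344, -50.555) km/h; the air relative to ground = (0.000, 31.400) km/h.
Velocity relative to ground = (-56.344, -50.555) + (0.000, 31.400) = (-56.344, -19.155) km/h.
Speed = |(-56.344, -19.155)| = 59.511 km/h.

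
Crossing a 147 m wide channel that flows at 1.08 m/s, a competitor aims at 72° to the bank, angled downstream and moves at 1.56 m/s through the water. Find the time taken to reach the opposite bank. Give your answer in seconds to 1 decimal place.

The component of the competitor's velocity perpendicular to the bank is 1.56 × sin 72° = 1.484 m/s.
The flow acts along the bank and has no component across it.
Time = 147 / 1.484 = 99.080 s.

99.1 s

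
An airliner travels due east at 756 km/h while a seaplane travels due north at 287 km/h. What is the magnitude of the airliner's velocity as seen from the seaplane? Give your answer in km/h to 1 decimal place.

Taking east as x and north as y: airliner velocity = (756.000, 0.000) km/h; seaplane velocity = (0.000, 287.000) km/h.
Velocity of airliner relative to seaplane = (756.000, 0.000) − (0.000, 287.000) = (756.000, -287.000) km/h.
Magnitude = |(756.000, -287.000)| = 808.644 km/h.

808.6 km/h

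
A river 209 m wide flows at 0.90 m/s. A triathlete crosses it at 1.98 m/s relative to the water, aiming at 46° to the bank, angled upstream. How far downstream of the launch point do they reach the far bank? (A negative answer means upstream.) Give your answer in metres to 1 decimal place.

-69.8 m

Perpendicular speed = 1.424 m/s; crossing time = 209 / 1.424 = 146.739 s.
Net downstream speed = -0.475 m/s.
Drift = -0.475 × 146.739 = -69.763 m (upstream).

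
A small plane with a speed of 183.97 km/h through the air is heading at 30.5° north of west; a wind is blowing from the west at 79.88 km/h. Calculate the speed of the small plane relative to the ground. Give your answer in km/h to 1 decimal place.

122.1 km/h

Taking east as x and north as y: velocity relative to the air = (-158.514, 93.372) km/h; the air relative to ground = (79.880, 0.000) km/h.
Velocity relative to ground = (-158.514, 93.372) + (79.880, 0.000) = (-78.634, 93.372) km/h.
Speed = |(-78.634, 93.372)| = 122.072 km/h.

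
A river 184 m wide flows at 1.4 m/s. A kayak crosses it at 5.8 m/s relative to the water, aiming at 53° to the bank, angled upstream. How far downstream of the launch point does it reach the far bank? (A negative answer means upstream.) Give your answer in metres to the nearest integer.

-83 m

Perpendicular speed = 4.632 m/s; crossing time = 184 / 4.632 = 39.723 s.
Net downstream speed = -2.091 m/s.
Drift = -2.091 × 39.723 = -83.042 m (upstream).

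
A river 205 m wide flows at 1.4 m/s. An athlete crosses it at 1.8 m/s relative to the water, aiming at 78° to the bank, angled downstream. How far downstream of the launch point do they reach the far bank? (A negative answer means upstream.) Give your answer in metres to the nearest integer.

Perpendicular speed = 1.761 m/s; crossing time = 205 / 1.761 = 116.433 s.
Net downstream speed = 1.774 m/s.
Drift = 1.774 × 116.433 = 206.581 m (downstream).

207 m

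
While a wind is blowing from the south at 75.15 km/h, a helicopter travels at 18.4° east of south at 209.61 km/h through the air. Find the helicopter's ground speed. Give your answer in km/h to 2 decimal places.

140.32 km/h

Taking east as x and north as y: velocity relative to the air = (66.163, -198.894) km/h; the air relative to ground = (0.000, 75.150) km/h.
Velocity relative to ground = (66.163, -198.894) + (0.000, 75.150) = (66.163, -123.744) km/h.
Speed = |(66.163, -123.744)| = 140.321 km/h.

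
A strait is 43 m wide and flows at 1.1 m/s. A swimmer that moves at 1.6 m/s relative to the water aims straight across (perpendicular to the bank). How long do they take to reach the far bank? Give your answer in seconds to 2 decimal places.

26.88 s

The component of the swimmer's velocity perpendicular to the bank is 1.6 m/s.
The current is parallel to the bank, so it does not affect the crossing time.
Time = 43 / 1.600 = 26.875 s.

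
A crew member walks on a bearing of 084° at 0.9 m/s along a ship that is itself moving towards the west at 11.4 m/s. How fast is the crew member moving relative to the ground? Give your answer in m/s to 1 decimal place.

10.5 m/s

Taking east as x and north as y: ship velocity = (-11.400, 0.000) m/s; crew member velocity relative to ship = (0.895, 0.094) m/s.
Velocity relative to ground = (-11.400, 0.000) + (0.895, 0.094) = (-10.505, 0.094) m/s.
Speed = |(-10.505, 0.094)| = 10.505 m/s.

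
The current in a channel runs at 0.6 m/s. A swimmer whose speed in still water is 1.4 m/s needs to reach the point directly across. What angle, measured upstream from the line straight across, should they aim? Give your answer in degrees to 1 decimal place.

25.4°

To cancel the current, the upstream component of the swimmer's velocity must equal the flow: 1.4 sin θ = 0.6.
sin θ = 0.6 / 1.4 = 0.4286.
θ = arcsin(0.4286) = 25.377°.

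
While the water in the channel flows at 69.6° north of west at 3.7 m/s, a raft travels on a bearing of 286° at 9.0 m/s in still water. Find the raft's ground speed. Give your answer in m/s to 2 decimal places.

Taking east as x and north as y: velocity relative to the water = (-8.651, 2.481) m/s; the water relative to ground = (-1.290, 3.468) m/s.
Velocity relative to ground = (-8.651, 2.481) + (-1.290, 3.468) = (-9.941, 5.949) m/s.
Speed = |(-9.941, 5.949)| = 11.585 m/s.

11.58 m/s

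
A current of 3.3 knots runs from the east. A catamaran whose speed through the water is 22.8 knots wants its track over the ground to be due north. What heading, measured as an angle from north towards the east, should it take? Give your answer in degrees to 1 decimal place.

8.3°

The current pushes perpendicular to the desired track; the heading must have a component into the current equal to 3.3 knots: 22.8 sin θ = 3.3.
sin θ = 0.1447, so θ = 8.322°.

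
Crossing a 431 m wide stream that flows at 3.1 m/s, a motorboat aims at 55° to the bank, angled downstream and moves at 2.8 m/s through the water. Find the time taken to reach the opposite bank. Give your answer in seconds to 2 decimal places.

The component of the motorboat's velocity perpendicular to the bank is 2.8 × sin 55° = 2.294 m/s.
Only the cross-stream component determines the crossing time; the current contributes nothing perpendicular to the bank.
Time = 431 / 2.294 = 187.912 s.

187.91 s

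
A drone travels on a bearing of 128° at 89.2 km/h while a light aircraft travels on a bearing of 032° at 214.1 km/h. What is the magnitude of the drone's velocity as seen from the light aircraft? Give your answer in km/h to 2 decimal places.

Taking east as x and north as y: drone velocity = (70.291, -54.917) km/h; light aircraft velocity = (113.456, 181.567) km/h.
Velocity of drone relative to light aircraft = (70.291, -54.917) − (113.456, 181.567) = (-43.165, -236.484) km/h.
Magnitude = |(-43.165, -236.484)| = 240.391 km/h.

240.39 km/h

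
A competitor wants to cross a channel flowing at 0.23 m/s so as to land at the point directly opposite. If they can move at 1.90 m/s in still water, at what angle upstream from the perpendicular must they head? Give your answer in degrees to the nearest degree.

7°

To cancel the current, the upstream component of the competitor's velocity must equal the flow: 1.90 sin θ = 0.23.
sin θ = 0.23 / 1.90 = 0.1211.
θ = arcsin(0.1211) = 6.953°.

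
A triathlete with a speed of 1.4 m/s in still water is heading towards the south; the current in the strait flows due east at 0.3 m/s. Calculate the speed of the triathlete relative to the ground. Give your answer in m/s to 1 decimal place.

Taking east as x and north as y: velocity relative to the water = (0.000, -1.400) m/s; the water relative to ground = (0.300, 0.000) m/s.
Velocity relative to ground = (0.000, -1.400) + (0.300, 0.000) = (0.300, -1.400) m/s.
Speed = |(0.300, -1.400)| = 1.432 m/s.

1.4 m/s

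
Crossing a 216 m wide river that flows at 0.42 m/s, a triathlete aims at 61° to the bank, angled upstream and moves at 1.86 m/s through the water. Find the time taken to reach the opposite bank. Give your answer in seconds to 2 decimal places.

132.78 s

The component of the triathlete's velocity perpendicular to the bank is 1.86 × sin 61° = 1.627 m/s.
The current is parallel to the bank, so it does not affect the crossing time.
Time = 216 / 1.627 = 132.777 s.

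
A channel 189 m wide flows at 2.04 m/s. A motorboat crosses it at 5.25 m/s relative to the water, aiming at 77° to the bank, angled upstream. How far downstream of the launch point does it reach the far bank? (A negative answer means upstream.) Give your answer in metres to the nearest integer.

32 m

Perpendicular speed = 5.115 m/s; crossing time = 189 / 5.115 = 36.947 s.
Net downstream speed = 0.859 m/s.
Drift = 0.859 × 36.947 = 31.738 m (downstream).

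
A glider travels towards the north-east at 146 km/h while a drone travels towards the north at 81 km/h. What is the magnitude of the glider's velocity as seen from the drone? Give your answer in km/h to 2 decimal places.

Taking east as x and north as y: glider velocity = (103.238, 103.238) km/h; drone velocity = (0.000, 81.000) km/h.
Velocity of glider relative to drone = (103.238, 103.238) − (0.000, 81.000) = (103.238, 22.238) km/h.
Magnitude = |(103.238, 22.238)| = 105.605 km/h.

105.61 km/h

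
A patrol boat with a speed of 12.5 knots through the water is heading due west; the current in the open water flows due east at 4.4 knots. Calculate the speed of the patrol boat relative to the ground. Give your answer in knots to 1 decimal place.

Taking east as x and north as y: velocity relative to the water = (-12.500, 0.000) knots; the water relative to ground = (4.400, 0.000) knots.
Velocity relative to ground = (-12.500, 0.000) + (4.400, 0.000) = (-8.100, 0.000) knots.
Speed = |(-8.100, 0.000)| = 8.100 knots.

8.1 knots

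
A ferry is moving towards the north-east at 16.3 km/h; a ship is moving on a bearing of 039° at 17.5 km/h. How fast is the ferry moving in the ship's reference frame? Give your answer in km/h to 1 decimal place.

Taking east as x and north as y: ferry velocity = (11.526, 11.526) km/h; ship velocity = (11.013, 13.600) km/h.
Velocity of ferry relative to ship = (11.526, 11.526) − (11.013, 13.600) = (0.513, -2.074) km/h.
Magnitude = |(0.513, -2.074)| = 2.137 km/h.

2.1 km/h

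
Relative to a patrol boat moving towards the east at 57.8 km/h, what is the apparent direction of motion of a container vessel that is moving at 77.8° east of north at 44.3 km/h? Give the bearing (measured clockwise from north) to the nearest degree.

303°

Taking east as x and north as y: container vessel velocity = (43.300, 9.362) km/h; patrol boat velocity = (57.800, 0.000) km/h.
Velocity of container vessel relative to patrol boat = (43.300, 9.362) − (57.800, 0.000) = (-14.500, 9.362) km/h.
Bearing = atan2(-14.50, 9.36) = 302.85° clockwise from north.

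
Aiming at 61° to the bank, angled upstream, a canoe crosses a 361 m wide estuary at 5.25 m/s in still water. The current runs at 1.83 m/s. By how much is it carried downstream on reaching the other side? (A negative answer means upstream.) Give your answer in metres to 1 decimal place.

-56.2 m

Perpendicular speed = 4.592 m/s; crossing time = 361 / 4.592 = 78.619 s.
Net downstream speed = -0.715 m/s.
Drift = -0.715 × 78.619 = -56.232 m (upstream).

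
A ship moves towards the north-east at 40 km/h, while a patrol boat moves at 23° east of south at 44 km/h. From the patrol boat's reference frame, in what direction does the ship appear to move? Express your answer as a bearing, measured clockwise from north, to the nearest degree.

009°

Taking east as x and north as y: ship velocity = (28.284, 28.284) km/h; patrol boat velocity = (17.192, -40.502) km/h.
Velocity of ship relative to patrol boat = (28.284, 28.284) − (17.192, -40.502) = (11.092, 68.786) km/h.
Bearing = atan2(11.09, 68.79) = 9.16° clockwise from north.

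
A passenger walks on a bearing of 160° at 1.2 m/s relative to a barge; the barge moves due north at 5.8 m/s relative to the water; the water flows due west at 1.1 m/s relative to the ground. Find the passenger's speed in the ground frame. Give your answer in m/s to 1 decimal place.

4.7 m/s

In east/north components (m/s): passenger relative to barge = (0.410, -1.128); barge relative to water = (0.000, 5.800); water relative to ground = (-1.100, 0.000).
Sum = (-0.690, 4.672) m/s.
Speed = |(-0.690, 4.672)| = 4.723 m/s.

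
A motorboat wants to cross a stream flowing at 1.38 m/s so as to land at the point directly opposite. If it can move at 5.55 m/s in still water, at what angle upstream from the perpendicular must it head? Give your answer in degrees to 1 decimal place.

To cancel the current, the upstream component of the motorboat's velocity must equal the flow: 5.55 sin θ = 1.38.
sin θ = 1.38 / 5.55 = 0.2486.
θ = arcsin(0.2486) = 14.398°.

14.4°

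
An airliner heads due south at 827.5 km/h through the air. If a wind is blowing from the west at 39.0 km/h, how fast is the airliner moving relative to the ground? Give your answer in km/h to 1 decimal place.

828.4 km/h

Taking east as x and north as y: velocity relative to the air = (0.000, -827.500) km/h; the air relative to ground = (39.000, 0.000) km/h.
Velocity relative to ground = (0.000, -827.500) + (39.000, 0.000) = (39.000, -827.500) km/h.
Speed = |(39.000, -827.500)| = 828.419 km/h.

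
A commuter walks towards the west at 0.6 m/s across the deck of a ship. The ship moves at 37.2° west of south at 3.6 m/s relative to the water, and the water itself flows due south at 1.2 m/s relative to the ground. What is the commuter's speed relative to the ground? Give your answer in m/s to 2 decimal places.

In east/north components (m/s): commuter relative to ship = (-0.600, 0.000); ship relative to water = (-2.177, -2.868); water relative to ground = (0.000, -1.200).
Sum = (-2.777, -4.068) m/s.
Speed = |(-2.777, -4.068)| = 4.925 m/s.

4.92 m/s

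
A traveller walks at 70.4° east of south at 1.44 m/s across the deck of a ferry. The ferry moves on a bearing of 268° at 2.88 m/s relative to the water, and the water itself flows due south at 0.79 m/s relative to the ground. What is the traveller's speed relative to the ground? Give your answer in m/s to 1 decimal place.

2.0 m/s

In east/north components (m/s): traveller relative to ferry = (1.357, -0.483); ferry relative to water = (-2.878, -0.101); water relative to ground = (0.000, -0.790).
Sum = (-1.522, -1.374) m/s.
Speed = |(-1.522, -1.374)| = 2.050 m/s.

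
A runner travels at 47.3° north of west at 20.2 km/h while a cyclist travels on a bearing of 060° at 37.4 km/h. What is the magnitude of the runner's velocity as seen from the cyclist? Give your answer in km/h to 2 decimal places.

46.25 km/h

Taking east as x and north as y: runner velocity = (-13.699, 14.845) km/h; cyclist velocity = (32.389, 18.700) km/h.
Velocity of runner relative to cyclist = (-13.699, 14.845) − (32.389, 18.700) = (-46.088, -3.855) km/h.
Magnitude = |(-46.088, -3.855)| = 46.249 km/h.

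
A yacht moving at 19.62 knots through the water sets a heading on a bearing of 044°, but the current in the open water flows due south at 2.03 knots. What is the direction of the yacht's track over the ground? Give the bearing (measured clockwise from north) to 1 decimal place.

048.4°

Taking east as x and north as y: velocity relative to the water = (13.629, 14.113) knots; the water relative to ground = (0.000, -2.030) knots.
Velocity relative to ground = (13.629, 14.113) + (0.000, -2.030) = (13.629, 12.083) knots.
Bearing = atan2(13.63, 12.08) = 48.44° clockwise from north.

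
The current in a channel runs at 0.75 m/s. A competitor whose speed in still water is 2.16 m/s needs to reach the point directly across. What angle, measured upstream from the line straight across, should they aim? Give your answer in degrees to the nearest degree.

To cancel the current, the upstream component of the competitor's velocity must equal the flow: 2.16 sin θ = 0.75.
sin θ = 0.75 / 2.16 = 0.3472.
θ = arcsin(0.3472) = 20.318°.

20°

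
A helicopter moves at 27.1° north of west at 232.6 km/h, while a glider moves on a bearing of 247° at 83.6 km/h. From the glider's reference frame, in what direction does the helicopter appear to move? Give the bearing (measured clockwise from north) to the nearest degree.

317°

Taking east as x and north as y: helicopter velocity = (-207.063, 105.960) km/h; glider velocity = (-76.954, -32.665) km/h.
Velocity of helicopter relative to glider = (-207.063, 105.960) − (-76.954, -32.665) = (-130.109, 138.625) km/h.
Bearing = atan2(-130.11, 138.62) = 316.81° clockwise from north.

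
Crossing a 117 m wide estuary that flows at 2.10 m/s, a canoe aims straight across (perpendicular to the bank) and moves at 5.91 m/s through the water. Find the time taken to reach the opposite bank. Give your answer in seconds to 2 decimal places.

19.80 s

The component of the canoe's velocity perpendicular to the bank is 5.91 m/s.
The flow acts along the bank and has no component across it.
Time = 117 / 5.910 = 19.797 s.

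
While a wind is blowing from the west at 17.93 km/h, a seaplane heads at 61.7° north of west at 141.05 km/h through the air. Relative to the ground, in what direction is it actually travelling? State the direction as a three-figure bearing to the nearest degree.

Taking east as x and north as y: velocity relative to the air = (-66.870, 124.191) km/h; the air relative to ground = (17.930, 0.000) km/h.
Velocity relative to ground = (-66.870, 124.191) + (17.930, 0.000) = (-48.940, 124.191) km/h.
Bearing = atan2(-48.94, 124.19) = 338.49° clockwise from north.

338°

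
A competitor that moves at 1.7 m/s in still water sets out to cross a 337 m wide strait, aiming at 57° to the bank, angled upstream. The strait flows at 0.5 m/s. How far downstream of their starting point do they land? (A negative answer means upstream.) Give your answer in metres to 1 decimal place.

-100.7 m

Perpendicular speed = 1.426 m/s; crossing time = 337 / 1.426 = 236.368 s.
Net downstream speed = -0.426 m/s.
Drift = -0.426 × 236.368 = -100.666 m (upstream).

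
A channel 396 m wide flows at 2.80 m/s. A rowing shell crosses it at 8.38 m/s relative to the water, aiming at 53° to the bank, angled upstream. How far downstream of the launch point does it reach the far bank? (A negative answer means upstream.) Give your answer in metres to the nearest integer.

Perpendicular speed = 6.693 m/s; crossing time = 396 / 6.693 = 59.170 s.
Net downstream speed = -2.243 m/s.
Drift = -2.243 × 59.170 = -132.731 m (upstream).

-133 m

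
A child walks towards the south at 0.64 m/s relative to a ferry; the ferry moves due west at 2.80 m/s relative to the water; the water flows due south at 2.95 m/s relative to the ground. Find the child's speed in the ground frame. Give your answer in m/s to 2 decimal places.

In east/north components (m/s): child relative to ferry = (0.000, -0.640); ferry relative to water = (-2.800, 0.000); water relative to ground = (0.000, -2.950).
Sum = (-2.800, -3.590) m/s.
Speed = |(-2.800, -3.590)| = 4.553 m/s.

4.55 m/s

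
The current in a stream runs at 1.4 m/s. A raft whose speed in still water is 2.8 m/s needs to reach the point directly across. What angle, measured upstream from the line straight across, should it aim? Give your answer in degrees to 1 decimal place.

30.0°

To cancel the current, the upstream component of the raft's velocity must equal the flow: 2.8 sin θ = 1.4.
sin θ = 1.4 / 2.8 = 0.5000.
θ = arcsin(0.5000) = 30.000°.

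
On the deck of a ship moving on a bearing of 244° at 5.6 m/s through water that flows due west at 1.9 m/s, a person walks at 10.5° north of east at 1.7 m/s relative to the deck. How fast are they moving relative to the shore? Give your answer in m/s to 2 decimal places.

5.68 m/s

In east/north components (m/s): person relative to ship = (1.672, 0.310); ship relative to water = (-5.033, -2.455); water relative to ground = (-1.900, 0.000).
Sum = (-5.262, -2.145) m/s.
Speed = |(-5.262, -2.145)| = 5.682 m/s.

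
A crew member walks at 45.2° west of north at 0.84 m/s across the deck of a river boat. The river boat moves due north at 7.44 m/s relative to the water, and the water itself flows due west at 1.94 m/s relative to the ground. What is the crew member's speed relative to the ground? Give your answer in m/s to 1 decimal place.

In east/north components (m/s): crew member relative to river boat = (-0.596, 0.592); river boat relative to water = (0.000, 7.440); water relative to ground = (-1.940, 0.000).
Sum = (-2.536, 8.032) m/s.
Speed = |(-2.536, 8.032)| = 8.423 m/s.

8.4 m/s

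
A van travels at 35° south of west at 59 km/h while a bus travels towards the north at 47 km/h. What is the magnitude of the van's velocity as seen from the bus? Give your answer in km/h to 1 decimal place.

94.2 km/h

Taking east as x and north as y: van velocity = (-48.330, -33.841) km/h; bus velocity = (0.000, 47.000) km/h.
Velocity of van relative to bus = (-48.330, -33.841) − (0.000, 47.000) = (-48.330, -80.841) km/h.
Magnitude = |(-48.330, -80.841)| = 94.186 km/h.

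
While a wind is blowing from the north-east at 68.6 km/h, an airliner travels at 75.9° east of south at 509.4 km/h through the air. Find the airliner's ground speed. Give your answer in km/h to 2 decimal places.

477.81 km/h

Taking east as x and north as y: velocity relative to the air = (494.053, -124.097) km/h; the air relative to ground = (-48.508, -48.508) km/h.
Velocity relative to ground = (494.053, -124.097) + (-48.508, -48.508) = (445.545, -172.605) km/h.
Speed = |(445.545, -172.605)| = 477.811 km/h.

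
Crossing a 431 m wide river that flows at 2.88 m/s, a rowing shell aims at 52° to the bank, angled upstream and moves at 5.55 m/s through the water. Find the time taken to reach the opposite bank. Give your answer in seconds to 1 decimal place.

The component of the rowing shell's velocity perpendicular to the bank is 5.55 × sin 52° = 4.373 m/s.
Only the cross-stream component determines the crossing time; the current contributes nothing perpendicular to the bank.
Time = 431 / 4.373 = 98.549 s.

98.5 s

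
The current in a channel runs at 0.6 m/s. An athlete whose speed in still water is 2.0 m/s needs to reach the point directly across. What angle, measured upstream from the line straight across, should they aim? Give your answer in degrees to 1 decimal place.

To cancel the current, the upstream component of the athlete's velocity must equal the flow: 2.0 sin θ = 0.6.
sin θ = 0.6 / 2.0 = 0.3000.
θ = arcsin(0.3000) = 17.458°.

17.5°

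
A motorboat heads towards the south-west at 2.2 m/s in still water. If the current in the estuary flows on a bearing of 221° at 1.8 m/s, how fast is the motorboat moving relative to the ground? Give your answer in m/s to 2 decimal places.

Taking east as x and north as y: velocity relative to the water = (-1.556, -1.556) m/s; the water relative to ground = (-1.181, -1.358) m/s.
Velocity relative to ground = (-1.556, -1.556) + (-1.181, -1.358) = (-2.737, -2.914) m/s.
Speed = |(-2.737, -2.914)| = 3.998 m/s.

4.00 m/s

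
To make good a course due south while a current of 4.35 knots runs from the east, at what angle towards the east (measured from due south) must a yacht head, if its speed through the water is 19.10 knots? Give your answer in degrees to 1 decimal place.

13.2°

The current pushes perpendicular to the desired track; the heading must have a component into the current equal to 4.35 knots: 19.10 sin θ = 4.35.
sin θ = 0.2277, so θ = 13.165°.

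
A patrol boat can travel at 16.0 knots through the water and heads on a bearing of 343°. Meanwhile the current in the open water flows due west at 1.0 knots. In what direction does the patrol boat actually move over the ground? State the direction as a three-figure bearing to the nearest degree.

Taking east as x and north as y: velocity relative to the water = (-4.678, 15.301) knots; the water relative to ground = (-1.000, 0.000) knots.
Velocity relative to ground = (-4.678, 15.301) + (-1.000, 0.000) = (-5.678, 15.301) knots.
Bearing = atan2(-5.68, 15.30) = 339.64° clockwise from north.

340°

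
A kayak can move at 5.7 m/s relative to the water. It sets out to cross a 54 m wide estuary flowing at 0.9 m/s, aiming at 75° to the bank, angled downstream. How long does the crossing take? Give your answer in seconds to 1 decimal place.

9.8 s

The component of the kayak's velocity perpendicular to the bank is 5.7 × sin 75° = 5.506 m/s.
The current is parallel to the bank, so it does not affect the crossing time.
Time = 54 / 5.506 = 9.808 s.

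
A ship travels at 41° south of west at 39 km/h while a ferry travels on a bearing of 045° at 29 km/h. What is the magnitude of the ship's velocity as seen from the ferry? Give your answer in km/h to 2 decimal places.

67.96 km/h

Taking east as x and north as y: ship velocity = (-29.434, -25.586) km/h; ferry velocity = (20.506, 20.506) km/h.
Velocity of ship relative to ferry = (-29.434, -25.586) − (20.506, 20.506) = (-49.940, -46.092) km/h.
Magnitude = |(-49.940, -46.092)| = 67.959 km/h.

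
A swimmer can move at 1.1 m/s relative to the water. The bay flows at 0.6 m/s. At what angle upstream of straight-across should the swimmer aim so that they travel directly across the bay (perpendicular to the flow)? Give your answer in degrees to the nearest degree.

To cancel the current, the upstream component of the swimmer's velocity must equal the flow: 1.1 sin θ = 0.6.
sin θ = 0.6 / 1.1 = 0.5455.
θ = arcsin(0.5455) = 33.056°.

33°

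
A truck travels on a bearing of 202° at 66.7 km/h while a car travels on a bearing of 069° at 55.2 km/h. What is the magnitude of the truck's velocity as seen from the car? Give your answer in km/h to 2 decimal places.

111.88 km/h

Taking east as x and north as y: truck velocity = (-24.986, -61.843) km/h; car velocity = (51.534, 19.782) km/h.
Velocity of truck relative to car = (-24.986, -61.843) − (51.534, 19.782) = (-76.520, -81.625) km/h.
Magnitude = |(-76.520, -81.625)| = 111.884 km/h.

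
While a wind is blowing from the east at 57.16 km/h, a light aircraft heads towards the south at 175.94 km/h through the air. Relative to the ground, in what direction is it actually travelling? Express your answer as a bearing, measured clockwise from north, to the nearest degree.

Taking east as x and north as y: velocity relative to the air = (0.000, -175.940) km/h; the air relative to ground = (-57.160, 0.000) km/h.
Velocity relative to ground = (0.000, -175.940) + (-57.160, 0.000) = (-57.160, -175.940) km/h.
Bearing = atan2(-57.16, -175.94) = 198.00° clockwise from north.

198°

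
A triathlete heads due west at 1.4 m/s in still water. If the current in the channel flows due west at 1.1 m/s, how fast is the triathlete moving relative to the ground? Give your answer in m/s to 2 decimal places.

Taking east as x and north as y: velocity relative to the water = (-1.400, 0.000) m/s; the water relative to ground = (-1.100, 0.000) m/s.
Velocity relative to ground = (-1.400, 0.000) + (-1.100, 0.000) = (-2.500, 0.000) m/s.
Speed = |(-2.500, 0.000)| = 2.500 m/s.

2.50 m/s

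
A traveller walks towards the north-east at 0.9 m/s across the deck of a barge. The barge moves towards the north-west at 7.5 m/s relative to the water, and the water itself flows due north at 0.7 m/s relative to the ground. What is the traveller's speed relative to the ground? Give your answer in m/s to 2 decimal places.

8.12 m/s

In east/north components (m/s): traveller relative to barge = (0.636, 0.636); barge relative to water = (-5.303, 5.303); water relative to ground = (0.000, 0.700).
Sum = (-4.667, 6.640) m/s.
Speed = |(-4.667, 6.640)| = 8.116 m/s.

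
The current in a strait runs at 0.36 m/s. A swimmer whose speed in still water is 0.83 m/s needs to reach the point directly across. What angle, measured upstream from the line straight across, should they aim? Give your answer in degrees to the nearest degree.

To cancel the current, the upstream component of the swimmer's velocity must equal the flow: 0.83 sin θ = 0.36.
sin θ = 0.36 / 0.83 = 0.4337.
θ = arcsin(0.4337) = 25.705°.

26°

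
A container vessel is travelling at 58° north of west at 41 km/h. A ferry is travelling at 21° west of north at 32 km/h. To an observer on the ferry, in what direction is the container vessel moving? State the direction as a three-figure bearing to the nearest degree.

Taking east as x and north as y: container vessel velocity = (-21.727, 34.770) km/h; ferry velocity = (-11.468, 29.875) km/h.
Velocity of container vessel relative to ferry = (-21.727, 34.770) − (-11.468, 29.875) = (-10.259, 4.895) km/h.
Bearing = atan2(-10.26, 4.90) = 295.51° clockwise from north.

296°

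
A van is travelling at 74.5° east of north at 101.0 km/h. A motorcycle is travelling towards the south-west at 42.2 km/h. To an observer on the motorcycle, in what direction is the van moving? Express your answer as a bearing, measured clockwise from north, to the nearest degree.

066°

Taking east as x and north as y: van velocity = (97.327, 26.991) km/h; motorcycle velocity = (-29.840, -29.840) km/h.
Velocity of van relative to motorcycle = (97.327, 26.991) − (-29.840, -29.840) = (127.167, 56.831) km/h.
Bearing = atan2(127.17, 56.83) = 65.92° clockwise from north.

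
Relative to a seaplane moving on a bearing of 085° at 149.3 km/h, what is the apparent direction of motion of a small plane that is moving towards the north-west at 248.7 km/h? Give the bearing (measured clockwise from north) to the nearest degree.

297°

Taking east as x and north as y: small plane velocity = (-175.857, 175.857) km/h; seaplane velocity = (148.732, 13.012) km/h.
Velocity of small plane relative to seaplane = (-175.857, 175.857) − (148.732, 13.012) = (-324.589, 162.845) km/h.
Bearing = atan2(-324.59, 162.85) = 296.64° clockwise from north.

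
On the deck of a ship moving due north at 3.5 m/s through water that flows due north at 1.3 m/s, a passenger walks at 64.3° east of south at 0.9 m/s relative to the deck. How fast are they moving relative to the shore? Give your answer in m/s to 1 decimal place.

4.5 m/s

In east/north components (m/s): passenger relative to ship = (0.811, -0.390); ship relative to water = (0.000, 3.500); water relative to ground = (0.000, 1.300).
Sum = (0.811, 4.410) m/s.
Speed = |(0.811, 4.410)| = 4.484 m/s.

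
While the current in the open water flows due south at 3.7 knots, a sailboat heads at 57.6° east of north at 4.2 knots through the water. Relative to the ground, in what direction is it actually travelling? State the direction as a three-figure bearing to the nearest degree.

112°

Taking east as x and north as y: velocity relative to the water = (3.546, 2.250) knots; the water relative to ground = (0.000, -3.700) knots.
Velocity relative to ground = (3.546, 2.250) + (0.000, -3.700) = (3.546, -1.450) knots.
Bearing = atan2(3.55, -1.45) = 112.23° clockwise from north.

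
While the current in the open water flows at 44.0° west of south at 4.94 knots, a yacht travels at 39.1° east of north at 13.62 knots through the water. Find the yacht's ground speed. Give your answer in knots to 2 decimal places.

Taking east as x and north as y: velocity relative to the water = (8.590, 10.570) knots; the water relative to ground = (-3.432, -3.554) knots.
Velocity relative to ground = (8.590, 10.570) + (-3.432, -3.554) = (5.158, 7.016) knots.
Speed = |(5.158, 7.016)| = 8.708 knots.

8.71 knots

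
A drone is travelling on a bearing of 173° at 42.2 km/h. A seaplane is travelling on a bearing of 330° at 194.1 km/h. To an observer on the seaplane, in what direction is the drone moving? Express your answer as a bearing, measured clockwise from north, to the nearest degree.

Taking east as x and north as y: drone velocity = (5.143, -41.885) km/h; seaplane velocity = (-97.050, 168.096) km/h.
Velocity of drone relative to seaplane = (5.143, -41.885) − (-97.050, 168.096) = (102.193, -209.981) km/h.
Bearing = atan2(102.19, -209.98) = 154.05° clockwise from north.

154°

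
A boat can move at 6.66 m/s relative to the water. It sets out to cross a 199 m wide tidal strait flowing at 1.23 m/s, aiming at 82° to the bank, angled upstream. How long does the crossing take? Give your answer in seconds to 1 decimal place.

The component of the boat's velocity perpendicular to the bank is 6.66 × sin 82° = 6.595 m/s.
Only the cross-stream component determines the crossing time; the current contributes nothing perpendicular to the bank.
Time = 199 / 6.595 = 30.174 s.

30.2 s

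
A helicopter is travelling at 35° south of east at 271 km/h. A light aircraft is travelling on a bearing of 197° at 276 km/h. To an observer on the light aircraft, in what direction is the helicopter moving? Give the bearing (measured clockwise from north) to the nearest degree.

Taking east as x and north as y: helicopter velocity = (221.990, -155.439) km/h; light aircraft velocity = (-80.695, -263.940) km/h.
Velocity of helicopter relative to light aircraft = (221.990, -155.439) − (-80.695, -263.940) = (302.685, 108.501) km/h.
Bearing = atan2(302.68, 108.50) = 70.28° clockwise from north.

070°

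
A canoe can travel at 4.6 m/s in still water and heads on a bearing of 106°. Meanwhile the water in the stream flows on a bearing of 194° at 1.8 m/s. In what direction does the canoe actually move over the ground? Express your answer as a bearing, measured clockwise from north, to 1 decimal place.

Taking east as x and north as y: velocity relative to the water = (4.422, -1.268) m/s; the water relative to ground = (-0.435, -1.747) m/s.
Velocity relative to ground = (4.422, -1.268) + (-0.435, -1.747) = (3.986, -3.014) m/s.
Bearing = atan2(3.99, -3.01) = 127.10° clockwise from north.

127.1°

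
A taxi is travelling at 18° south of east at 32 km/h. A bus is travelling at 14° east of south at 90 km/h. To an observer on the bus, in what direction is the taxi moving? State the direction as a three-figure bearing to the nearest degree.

Taking east as x and north as y: taxi velocity = (30.434, -9.889) km/h; bus velocity = (21.773, -87.327) km/h.
Velocity of taxi relative to bus = (30.434, -9.889) − (21.773, -87.327) = (8.661, 77.438) km/h.
Bearing = atan2(8.66, 77.44) = 6.38° clockwise from north.

006°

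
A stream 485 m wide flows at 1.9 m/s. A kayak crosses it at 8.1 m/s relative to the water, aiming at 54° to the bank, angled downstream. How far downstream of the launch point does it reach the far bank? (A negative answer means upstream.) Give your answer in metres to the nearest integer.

493 m

Perpendicular speed = 6.553 m/s; crossing time = 485 / 6.553 = 74.011 s.
Net downstream speed = 6.661 m/s.
Drift = 6.661 × 74.011 = 492.995 m (downstream).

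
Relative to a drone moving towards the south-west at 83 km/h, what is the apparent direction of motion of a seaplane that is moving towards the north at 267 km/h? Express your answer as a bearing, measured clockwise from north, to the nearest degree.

010°

Taking east as x and north as y: seaplane velocity = (0.000, 267.000) km/h; drone velocity = (-58.690, -58.690) km/h.
Velocity of seaplane relative to drone = (0.000, 267.000) − (-58.690, -58.690) = (58.690, 325.690) km/h.
Bearing = atan2(58.69, 325.69) = 10.22° clockwise from north.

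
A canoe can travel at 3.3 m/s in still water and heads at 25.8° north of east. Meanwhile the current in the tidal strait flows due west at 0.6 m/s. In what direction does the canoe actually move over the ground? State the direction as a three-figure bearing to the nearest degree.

059°

Taking east as x and north as y: velocity relative to the water = (2.971, 1.436) m/s; the water relative to ground = (-0.600, 0.000) m/s.
Velocity relative to ground = (2.971, 1.436) + (-0.600, 0.000) = (2.371, 1.436) m/s.
Bearing = atan2(2.37, 1.44) = 58.79° clockwise from north.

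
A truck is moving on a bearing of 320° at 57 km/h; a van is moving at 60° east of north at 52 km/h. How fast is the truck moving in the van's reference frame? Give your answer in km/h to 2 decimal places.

83.56 km/h

Taking east as x and north as y: truck velocity = (-36.639, 43.665) km/h; van velocity = (45.033, 26.000) km/h.
Velocity of truck relative to van = (-36.639, 43.665) − (45.033, 26.000) = (-81.672, 17.665) km/h.
Magnitude = |(-81.672, 17.665)| = 83.561 km/h.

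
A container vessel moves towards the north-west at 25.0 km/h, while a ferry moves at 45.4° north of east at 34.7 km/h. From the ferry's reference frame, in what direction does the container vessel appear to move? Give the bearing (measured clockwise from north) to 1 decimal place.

Taking east as x and north as y: container vessel velocity = (-17.678, 17.678) km/h; ferry velocity = (24.365, 24.707) km/h.
Velocity of container vessel relative to ferry = (-17.678, 17.678) − (24.365, 24.707) = (-42.042, -7.030) km/h.
Bearing = atan2(-42.04, -7.03) = 260.51° clockwise from north.

260.5°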